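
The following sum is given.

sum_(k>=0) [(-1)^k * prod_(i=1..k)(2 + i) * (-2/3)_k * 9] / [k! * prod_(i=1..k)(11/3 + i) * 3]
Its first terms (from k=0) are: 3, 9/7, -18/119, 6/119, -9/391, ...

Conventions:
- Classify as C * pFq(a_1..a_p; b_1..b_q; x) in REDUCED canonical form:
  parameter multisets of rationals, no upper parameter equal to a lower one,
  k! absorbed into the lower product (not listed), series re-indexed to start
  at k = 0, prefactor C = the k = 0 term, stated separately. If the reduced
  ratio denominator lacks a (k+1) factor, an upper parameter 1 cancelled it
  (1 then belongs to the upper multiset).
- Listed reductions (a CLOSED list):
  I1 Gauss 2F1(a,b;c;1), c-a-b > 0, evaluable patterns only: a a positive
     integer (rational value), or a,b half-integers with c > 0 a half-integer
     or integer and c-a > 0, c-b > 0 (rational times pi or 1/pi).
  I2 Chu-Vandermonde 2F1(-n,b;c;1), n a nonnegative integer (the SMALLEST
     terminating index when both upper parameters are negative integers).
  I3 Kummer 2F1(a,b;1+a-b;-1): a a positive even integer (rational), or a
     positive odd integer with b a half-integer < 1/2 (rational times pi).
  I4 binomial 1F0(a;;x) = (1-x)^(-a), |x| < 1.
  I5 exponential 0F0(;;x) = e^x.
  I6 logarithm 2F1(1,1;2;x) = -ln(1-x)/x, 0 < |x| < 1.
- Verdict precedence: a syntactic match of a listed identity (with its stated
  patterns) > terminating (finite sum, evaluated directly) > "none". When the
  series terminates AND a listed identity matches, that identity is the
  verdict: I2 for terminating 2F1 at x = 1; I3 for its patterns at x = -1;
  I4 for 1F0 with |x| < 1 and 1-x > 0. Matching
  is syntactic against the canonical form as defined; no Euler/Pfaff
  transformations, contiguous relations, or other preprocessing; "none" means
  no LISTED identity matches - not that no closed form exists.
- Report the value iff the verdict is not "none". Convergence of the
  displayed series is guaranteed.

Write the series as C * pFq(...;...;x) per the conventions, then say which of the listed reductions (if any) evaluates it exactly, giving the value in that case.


Classification (C = 3): 2F1 with upper {-2/3, 3}, lower {14/3}, argument x = -1. Verdict: none - at argument -1 the multisets {-2/3, 3} ; {14/3} match no listed identity.

First insight: t_0 = 3 here, and the running product (prefactor 3) telescopes to a rising factorial.
Consecutive-term ratio: r(k) = (-1) * (k-2/3) (k+3) / [(k+14/3) (k+1)] - poly over poly, x = (-1) from leading terms; C = 3 at k = 0.


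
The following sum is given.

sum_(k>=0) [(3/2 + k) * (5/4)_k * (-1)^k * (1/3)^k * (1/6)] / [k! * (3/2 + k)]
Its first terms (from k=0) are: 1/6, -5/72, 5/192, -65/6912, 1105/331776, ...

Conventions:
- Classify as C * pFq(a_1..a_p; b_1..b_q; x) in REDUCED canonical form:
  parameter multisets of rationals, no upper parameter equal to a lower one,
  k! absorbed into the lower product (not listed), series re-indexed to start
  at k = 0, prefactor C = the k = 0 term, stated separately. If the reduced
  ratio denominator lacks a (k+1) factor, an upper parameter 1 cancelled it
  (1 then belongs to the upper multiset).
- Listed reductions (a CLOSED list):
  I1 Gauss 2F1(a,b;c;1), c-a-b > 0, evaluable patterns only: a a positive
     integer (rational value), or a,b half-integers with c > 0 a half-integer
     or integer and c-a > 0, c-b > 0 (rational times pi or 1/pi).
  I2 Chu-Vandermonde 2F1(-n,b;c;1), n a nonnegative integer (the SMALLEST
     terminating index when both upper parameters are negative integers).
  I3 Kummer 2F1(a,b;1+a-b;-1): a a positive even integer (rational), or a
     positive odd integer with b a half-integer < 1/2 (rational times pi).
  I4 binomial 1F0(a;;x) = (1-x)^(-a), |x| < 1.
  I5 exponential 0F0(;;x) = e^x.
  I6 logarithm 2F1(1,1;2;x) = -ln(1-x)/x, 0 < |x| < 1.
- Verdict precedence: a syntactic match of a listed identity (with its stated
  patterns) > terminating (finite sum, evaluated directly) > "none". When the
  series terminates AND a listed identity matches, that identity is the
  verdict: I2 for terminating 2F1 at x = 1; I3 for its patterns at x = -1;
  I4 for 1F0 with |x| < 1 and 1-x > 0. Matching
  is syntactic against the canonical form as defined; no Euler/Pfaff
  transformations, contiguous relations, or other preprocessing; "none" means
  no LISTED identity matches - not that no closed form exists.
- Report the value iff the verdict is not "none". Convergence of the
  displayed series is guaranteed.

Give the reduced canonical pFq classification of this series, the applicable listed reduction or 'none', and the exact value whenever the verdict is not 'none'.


Reduced: x = -1/3, 1F0, upper = {5/4}, lower = {-}, C = 1/6. Verdict (x = -1/3): the binomial series (I4) applies (the 1F0 binomial series: exponent -5/4, x = -1/3). Exact value: (1/6) * (4/3)^(-5/4).

First insight: x = (-1/3) and the (-1)^k factor (prefactor 1/6) folds into the argument's sign.
Ratio: r(k) = (-1/3) * (k+5/4) / [(k+1)] ; factor over Q: parameters, x = (-1/3), and C = 1/6.


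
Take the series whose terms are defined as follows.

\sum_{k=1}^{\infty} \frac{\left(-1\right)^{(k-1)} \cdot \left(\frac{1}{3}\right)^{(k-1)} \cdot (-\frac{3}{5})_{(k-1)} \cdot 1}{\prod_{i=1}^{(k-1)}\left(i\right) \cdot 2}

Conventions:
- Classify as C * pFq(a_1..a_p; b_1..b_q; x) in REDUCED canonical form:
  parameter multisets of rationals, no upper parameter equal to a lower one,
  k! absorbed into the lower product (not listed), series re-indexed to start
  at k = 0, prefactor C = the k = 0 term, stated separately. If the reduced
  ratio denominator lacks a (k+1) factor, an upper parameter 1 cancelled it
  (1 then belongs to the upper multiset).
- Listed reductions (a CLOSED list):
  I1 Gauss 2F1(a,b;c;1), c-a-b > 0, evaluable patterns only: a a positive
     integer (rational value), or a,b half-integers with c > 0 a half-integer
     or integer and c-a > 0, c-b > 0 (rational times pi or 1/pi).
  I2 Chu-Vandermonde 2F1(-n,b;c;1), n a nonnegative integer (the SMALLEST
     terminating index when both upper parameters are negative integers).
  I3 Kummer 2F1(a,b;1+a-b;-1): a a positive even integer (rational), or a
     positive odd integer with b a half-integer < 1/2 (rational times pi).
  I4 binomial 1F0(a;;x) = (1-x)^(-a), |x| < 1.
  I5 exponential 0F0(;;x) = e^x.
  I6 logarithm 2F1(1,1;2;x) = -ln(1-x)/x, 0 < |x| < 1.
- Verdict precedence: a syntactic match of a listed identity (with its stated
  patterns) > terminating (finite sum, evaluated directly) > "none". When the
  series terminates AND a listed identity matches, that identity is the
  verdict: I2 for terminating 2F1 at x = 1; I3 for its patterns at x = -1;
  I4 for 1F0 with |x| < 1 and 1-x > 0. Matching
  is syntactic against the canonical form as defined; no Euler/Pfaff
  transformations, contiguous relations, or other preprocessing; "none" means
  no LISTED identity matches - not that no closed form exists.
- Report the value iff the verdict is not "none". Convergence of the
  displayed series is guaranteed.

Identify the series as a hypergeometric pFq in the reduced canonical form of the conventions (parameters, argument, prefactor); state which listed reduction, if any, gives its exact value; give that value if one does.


Canonical form: C = \frac{1}{2} times 1F0 with upper {-\frac{3}{5}}, lower {-}, x = -\frac{1}{3}. Verdict at x = -\frac{1}{3}: the binomial series (I4) matches (the 1F0 binomial series: exponent 3/5, x = -\frac{1}{3}). Hence: \frac{1}{2} \cdot \left(\frac{4}{3}\right)^{\frac{3}{5}}.

Key step: x = -\frac{1}{3} and the (-1)^k factor (C = 1/2, x = -1/3) folds into the argument's sign.
Term ratio: r(k) = -\frac{1}{3} * (k-\frac{3}{5}) / [(k+1)] - rational in k. x = -\frac{1}{3}; t_0 = \frac{1}{2}; negate the roots.


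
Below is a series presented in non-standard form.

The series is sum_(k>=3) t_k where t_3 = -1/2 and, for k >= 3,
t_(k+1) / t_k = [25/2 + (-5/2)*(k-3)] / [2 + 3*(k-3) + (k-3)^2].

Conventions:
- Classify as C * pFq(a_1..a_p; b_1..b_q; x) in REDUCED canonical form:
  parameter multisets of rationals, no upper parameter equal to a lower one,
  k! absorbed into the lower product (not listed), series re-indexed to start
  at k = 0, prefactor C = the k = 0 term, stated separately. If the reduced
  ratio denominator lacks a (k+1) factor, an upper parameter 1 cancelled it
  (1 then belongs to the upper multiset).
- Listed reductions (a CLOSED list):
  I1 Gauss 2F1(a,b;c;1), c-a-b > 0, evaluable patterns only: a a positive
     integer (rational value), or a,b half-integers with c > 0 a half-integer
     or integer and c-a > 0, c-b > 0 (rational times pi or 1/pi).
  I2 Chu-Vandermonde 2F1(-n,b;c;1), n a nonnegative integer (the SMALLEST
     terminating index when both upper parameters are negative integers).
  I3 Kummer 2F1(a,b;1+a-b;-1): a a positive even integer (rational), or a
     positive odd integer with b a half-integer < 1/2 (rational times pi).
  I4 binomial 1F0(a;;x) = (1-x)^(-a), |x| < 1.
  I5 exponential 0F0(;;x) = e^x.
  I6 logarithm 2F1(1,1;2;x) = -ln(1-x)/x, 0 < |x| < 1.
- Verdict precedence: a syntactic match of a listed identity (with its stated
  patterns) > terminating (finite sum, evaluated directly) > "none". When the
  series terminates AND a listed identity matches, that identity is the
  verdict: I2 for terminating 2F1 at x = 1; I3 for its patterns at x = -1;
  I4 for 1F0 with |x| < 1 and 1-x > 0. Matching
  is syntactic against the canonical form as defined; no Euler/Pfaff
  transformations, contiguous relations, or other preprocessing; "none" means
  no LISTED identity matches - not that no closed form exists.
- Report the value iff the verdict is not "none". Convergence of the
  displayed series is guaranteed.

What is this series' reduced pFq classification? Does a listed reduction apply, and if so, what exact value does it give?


The series (x = -5/2) is 1F1: upper {-5}, lower {2}, prefactor -1/2. Verdict: terminating - upper parameter -5 makes this a finite sum (last index 5), evaluated exactly. Its exact value is -119533/9216.

Key step: x = (-5/2) and factor the ratio over Q (C = -1/2): negated roots = parameters.
Adjacent-term ratio: r(k) = (-5/2) * (k-5) / [(k+2) (k+1)] - rational; roots negated = parameters, x = (-5/2), C = -1/2.


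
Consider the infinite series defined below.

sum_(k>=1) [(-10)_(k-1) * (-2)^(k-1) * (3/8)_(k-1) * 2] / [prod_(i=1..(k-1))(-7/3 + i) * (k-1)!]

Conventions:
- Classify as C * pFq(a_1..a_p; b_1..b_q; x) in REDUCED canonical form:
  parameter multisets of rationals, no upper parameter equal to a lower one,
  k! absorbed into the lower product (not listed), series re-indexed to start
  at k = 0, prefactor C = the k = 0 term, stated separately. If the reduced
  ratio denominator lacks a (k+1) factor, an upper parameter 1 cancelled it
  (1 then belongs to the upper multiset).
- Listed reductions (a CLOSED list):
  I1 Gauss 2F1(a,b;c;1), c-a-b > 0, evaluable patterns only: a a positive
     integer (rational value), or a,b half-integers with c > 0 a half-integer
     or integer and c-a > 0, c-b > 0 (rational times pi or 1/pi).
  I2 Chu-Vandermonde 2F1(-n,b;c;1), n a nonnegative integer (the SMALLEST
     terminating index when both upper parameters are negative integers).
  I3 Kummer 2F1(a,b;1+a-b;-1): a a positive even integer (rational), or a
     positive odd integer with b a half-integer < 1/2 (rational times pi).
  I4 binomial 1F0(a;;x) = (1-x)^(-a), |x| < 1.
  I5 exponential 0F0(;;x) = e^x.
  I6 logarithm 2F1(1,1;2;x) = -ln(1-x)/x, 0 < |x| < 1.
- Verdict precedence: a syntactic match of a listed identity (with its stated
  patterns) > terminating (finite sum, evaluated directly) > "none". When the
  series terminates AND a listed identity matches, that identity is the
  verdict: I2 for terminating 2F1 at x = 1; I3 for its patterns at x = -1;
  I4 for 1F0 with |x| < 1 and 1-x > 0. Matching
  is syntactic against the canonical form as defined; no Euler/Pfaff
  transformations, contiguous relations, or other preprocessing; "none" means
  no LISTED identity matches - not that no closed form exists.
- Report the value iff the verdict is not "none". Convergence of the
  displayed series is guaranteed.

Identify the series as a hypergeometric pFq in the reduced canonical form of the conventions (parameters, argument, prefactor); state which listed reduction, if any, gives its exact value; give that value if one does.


Prefactor 2, argument -2: 2F1 with upper {-10, 3/8} over lower {-4/3}. Verdict: terminating. With -10 upstairs the series is a 11-term polynomial sum; evaluated term by term. Sum: 18949764905007901/6174015488.

Key step: t_0 = 2 here, and the lower running product (C = 2, x = -2) is a rising factorial.
Ratio: r(k) = (-2) * (k-10) (k+3/8) / [(k-4/3) (k+1)] - rational in k. x = (-2); t_0 = 2; negate the roots.


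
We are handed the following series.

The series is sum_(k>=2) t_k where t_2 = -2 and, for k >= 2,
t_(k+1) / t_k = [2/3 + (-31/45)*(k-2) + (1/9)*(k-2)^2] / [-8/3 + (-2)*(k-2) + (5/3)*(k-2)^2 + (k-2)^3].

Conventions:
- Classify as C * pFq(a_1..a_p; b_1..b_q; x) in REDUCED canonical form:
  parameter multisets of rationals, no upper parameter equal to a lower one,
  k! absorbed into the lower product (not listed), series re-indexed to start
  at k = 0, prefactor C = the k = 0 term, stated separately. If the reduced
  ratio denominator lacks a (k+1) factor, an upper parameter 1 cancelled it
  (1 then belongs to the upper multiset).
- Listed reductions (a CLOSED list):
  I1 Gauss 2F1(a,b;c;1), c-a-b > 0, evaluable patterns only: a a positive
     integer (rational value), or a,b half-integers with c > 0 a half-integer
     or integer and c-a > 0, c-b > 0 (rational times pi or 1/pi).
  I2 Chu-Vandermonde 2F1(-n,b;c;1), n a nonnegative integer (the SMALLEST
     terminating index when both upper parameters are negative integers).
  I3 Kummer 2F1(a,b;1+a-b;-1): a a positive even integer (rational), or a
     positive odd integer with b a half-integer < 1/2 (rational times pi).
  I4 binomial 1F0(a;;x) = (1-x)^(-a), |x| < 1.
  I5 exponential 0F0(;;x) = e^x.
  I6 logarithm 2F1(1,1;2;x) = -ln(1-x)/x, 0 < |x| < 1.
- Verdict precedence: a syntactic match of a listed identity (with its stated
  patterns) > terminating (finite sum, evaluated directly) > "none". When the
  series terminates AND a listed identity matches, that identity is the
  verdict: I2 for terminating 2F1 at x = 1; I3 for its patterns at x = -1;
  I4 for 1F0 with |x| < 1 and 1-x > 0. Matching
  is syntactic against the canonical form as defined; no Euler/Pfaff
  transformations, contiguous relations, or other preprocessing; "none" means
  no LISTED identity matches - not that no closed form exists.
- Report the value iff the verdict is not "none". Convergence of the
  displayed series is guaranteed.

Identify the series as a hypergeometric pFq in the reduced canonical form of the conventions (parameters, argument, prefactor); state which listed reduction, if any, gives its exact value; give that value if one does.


Prefactor -2, argument 1/9: 2F2 with upper {-5, -6/5} over lower {-4/3, 2}. Verdict: terminating - upper -5 stops the sum at k = 5; the 6 terms are added exactly. Hence: -308101793/202500000.

Key step: t_0 = -2 here, and the expanded ratio factors over Q; prefactor -2, roots give parameters.
Step ratio: r(k) = (1/9) * (k-5) (k-6/5) / [(k-4/3) (k+2) (k+1)] - rational in k, leading ratio (1/9); with t_0 = -2, classification follows.


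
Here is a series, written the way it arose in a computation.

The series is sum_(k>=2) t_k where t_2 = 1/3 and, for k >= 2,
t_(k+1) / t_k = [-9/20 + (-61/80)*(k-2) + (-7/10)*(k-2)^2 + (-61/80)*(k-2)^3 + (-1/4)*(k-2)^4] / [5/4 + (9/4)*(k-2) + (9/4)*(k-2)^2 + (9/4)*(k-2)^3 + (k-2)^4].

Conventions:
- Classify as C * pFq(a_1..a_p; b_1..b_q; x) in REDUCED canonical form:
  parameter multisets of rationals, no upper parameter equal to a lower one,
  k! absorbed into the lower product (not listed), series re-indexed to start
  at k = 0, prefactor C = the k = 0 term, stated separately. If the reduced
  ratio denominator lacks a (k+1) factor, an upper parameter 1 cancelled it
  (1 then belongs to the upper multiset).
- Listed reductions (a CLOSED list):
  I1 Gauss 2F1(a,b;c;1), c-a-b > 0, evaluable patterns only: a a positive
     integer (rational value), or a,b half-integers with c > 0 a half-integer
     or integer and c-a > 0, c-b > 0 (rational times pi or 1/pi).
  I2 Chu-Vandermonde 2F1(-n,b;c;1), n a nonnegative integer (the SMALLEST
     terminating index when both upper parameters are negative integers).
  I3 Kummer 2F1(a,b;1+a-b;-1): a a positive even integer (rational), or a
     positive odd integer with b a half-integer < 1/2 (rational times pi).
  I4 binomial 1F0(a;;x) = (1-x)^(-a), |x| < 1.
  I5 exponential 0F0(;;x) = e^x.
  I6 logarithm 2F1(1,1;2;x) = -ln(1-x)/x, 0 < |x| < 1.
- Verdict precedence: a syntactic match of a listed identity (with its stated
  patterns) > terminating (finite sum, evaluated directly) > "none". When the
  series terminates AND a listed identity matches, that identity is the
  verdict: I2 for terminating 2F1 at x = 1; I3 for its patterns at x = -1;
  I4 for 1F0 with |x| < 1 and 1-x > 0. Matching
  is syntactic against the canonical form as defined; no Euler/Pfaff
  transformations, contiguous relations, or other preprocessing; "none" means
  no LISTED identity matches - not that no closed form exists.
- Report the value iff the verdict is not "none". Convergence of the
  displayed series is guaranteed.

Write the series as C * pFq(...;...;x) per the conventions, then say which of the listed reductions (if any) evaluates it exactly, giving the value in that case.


Reduced: x = -1/4, 2F1, upper = {4/5, 9/4}, lower = {5/4}, C = 1/3. Verdict: none. No listed pattern accepts 2F1(4/5, 9/4; 5/4; -1/4).

First insight: t_0 being 1/3, cancel k^2 + 1 from the displayed ratio first; then C = 1/3.
Consecutive-term ratio: r(k) = (-1/4) * (k+4/5) (k+9/4) / [(k+5/4) (k+1)] - rational in k, leading ratio (-1/4); with t_0 = 1/3, classification follows.


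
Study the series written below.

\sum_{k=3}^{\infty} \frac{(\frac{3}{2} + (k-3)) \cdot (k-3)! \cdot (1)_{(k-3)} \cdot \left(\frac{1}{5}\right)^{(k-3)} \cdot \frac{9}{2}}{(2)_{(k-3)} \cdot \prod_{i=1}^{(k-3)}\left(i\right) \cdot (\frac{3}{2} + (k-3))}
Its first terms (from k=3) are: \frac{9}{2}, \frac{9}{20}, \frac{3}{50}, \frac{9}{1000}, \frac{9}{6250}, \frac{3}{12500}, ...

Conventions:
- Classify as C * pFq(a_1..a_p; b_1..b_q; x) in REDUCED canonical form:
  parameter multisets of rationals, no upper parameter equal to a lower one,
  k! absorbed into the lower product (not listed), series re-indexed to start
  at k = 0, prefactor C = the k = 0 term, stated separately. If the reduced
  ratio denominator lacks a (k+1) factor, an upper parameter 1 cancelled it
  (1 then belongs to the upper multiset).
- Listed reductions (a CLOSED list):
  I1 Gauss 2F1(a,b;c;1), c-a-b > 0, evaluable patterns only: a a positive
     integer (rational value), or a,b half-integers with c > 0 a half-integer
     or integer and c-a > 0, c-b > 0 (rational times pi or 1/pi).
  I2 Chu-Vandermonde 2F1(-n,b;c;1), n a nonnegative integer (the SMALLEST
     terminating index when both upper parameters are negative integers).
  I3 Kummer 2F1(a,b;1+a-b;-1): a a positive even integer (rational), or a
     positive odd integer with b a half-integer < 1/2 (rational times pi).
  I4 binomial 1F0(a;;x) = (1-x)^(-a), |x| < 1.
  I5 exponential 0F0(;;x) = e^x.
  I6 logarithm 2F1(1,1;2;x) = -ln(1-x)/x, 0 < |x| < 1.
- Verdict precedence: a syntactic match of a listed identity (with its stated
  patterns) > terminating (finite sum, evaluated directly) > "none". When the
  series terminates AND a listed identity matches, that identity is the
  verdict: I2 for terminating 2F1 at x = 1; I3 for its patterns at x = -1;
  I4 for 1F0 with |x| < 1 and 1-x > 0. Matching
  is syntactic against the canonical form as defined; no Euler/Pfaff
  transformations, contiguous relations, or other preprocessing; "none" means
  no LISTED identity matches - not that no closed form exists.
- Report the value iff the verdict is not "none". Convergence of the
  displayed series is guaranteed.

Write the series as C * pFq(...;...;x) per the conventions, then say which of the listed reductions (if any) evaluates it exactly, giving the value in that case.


x = \frac{1}{5} here; the reduced form reads 2F1, upper {1, 1}, lower {2}, C = \frac{9}{2}. Verdict: this is logarithm (I6) (the logarithm: parameters (1,1;2), x = \frac{1}{5}). Hence: \left(-\frac{45}{2}\right) \cdot \ln\left(\frac{4}{5}\right).

Key step: x = \frac{1}{5} and the factorial ratio (C = 9/2, x = 1/5) (k+a-1)!/(a-1)! is a rising factorial (a)_k.
Ratio: r(k) = \frac{1}{5} * (k+1) (k+1) / [(k+2) (k+1)] - rational in k, leading ratio \frac{1}{5}; with t_0 = \frac{9}{2}, classification follows.


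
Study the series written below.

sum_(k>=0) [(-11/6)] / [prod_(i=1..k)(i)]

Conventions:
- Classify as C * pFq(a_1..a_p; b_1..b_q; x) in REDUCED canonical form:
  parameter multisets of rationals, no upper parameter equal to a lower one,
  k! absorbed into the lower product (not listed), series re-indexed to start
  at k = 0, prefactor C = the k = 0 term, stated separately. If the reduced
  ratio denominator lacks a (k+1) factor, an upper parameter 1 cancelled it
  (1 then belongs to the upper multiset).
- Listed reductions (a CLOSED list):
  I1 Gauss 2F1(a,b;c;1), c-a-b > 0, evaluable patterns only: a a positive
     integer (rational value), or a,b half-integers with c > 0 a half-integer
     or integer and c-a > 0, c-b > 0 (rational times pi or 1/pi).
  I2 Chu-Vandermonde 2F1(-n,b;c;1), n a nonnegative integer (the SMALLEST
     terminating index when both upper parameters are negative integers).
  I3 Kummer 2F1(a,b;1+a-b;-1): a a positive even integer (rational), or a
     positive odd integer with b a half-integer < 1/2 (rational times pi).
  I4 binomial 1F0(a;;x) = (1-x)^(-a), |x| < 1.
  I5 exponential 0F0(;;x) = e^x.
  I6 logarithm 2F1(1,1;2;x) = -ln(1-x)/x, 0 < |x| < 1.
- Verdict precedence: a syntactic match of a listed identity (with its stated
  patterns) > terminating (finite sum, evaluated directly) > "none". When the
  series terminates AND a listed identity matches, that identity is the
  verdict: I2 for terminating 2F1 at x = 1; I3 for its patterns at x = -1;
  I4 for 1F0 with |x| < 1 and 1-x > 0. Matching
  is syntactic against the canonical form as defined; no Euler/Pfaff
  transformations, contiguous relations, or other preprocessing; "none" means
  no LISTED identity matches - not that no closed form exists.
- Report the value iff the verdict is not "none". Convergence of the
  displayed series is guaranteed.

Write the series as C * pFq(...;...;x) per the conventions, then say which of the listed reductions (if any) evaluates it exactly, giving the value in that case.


Structural cue: from the first term -11/6: the product of the first k integers (C = -11/6) is k!.
Ratio: r(k) = 1 * 1 / [(k+1)] - rational in k, leading ratio 1; with t_0 = -11/6, classification follows.

With C = -11/6: the canonical form is 0F0(-; -; 1). Verdict: exponential (I5) fires (the 0F0 exponential series at x = 1). Exact value: (-11/6) * e^(1).


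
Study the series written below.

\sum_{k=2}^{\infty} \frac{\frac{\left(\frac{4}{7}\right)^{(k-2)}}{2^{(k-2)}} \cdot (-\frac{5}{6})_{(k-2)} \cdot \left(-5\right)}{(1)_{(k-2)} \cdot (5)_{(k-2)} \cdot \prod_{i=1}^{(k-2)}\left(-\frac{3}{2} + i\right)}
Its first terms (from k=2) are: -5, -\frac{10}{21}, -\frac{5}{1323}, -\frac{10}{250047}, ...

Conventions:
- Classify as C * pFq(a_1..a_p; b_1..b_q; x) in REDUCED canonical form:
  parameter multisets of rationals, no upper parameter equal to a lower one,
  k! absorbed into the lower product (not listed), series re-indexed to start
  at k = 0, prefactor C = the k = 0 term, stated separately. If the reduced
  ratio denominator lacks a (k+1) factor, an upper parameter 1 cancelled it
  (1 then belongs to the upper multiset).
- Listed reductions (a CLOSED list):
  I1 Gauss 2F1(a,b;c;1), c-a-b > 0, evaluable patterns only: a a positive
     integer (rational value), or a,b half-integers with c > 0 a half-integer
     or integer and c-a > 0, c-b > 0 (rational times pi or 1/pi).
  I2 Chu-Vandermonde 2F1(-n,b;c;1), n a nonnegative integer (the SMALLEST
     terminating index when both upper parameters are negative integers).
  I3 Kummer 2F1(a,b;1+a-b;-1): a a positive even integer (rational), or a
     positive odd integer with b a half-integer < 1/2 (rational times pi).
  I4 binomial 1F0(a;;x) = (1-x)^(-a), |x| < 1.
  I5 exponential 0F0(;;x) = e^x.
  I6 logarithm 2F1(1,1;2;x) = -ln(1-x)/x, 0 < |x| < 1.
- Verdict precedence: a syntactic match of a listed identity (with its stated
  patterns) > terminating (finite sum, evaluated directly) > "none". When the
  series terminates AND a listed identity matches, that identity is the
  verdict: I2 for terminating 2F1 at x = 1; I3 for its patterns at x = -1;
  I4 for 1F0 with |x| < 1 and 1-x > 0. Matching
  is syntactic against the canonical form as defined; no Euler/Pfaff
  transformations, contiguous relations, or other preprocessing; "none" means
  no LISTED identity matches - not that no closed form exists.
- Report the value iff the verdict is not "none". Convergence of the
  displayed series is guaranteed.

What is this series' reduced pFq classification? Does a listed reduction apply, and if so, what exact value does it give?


Canonical form: C = -5 times 1F2 with upper {-\frac{5}{6}}, lower {-\frac{1}{2}, 5}, x = \frac{2}{7}. Verdict: none. A 1F2 with upper {-\frac{5}{6}} fits none of I1-I6 at x = \frac{2}{7}; the sum runs forever.

First insight: t_0 being -5, (1)_k (C = -5) is k! itself.
Term ratio: r(k) = \frac{2}{7} * (k-\frac{5}{6}) / [(k-\frac{1}{2}) (k+5) (k+1)] ; factor over Q: parameters, x = \frac{2}{7}, and C = -5.


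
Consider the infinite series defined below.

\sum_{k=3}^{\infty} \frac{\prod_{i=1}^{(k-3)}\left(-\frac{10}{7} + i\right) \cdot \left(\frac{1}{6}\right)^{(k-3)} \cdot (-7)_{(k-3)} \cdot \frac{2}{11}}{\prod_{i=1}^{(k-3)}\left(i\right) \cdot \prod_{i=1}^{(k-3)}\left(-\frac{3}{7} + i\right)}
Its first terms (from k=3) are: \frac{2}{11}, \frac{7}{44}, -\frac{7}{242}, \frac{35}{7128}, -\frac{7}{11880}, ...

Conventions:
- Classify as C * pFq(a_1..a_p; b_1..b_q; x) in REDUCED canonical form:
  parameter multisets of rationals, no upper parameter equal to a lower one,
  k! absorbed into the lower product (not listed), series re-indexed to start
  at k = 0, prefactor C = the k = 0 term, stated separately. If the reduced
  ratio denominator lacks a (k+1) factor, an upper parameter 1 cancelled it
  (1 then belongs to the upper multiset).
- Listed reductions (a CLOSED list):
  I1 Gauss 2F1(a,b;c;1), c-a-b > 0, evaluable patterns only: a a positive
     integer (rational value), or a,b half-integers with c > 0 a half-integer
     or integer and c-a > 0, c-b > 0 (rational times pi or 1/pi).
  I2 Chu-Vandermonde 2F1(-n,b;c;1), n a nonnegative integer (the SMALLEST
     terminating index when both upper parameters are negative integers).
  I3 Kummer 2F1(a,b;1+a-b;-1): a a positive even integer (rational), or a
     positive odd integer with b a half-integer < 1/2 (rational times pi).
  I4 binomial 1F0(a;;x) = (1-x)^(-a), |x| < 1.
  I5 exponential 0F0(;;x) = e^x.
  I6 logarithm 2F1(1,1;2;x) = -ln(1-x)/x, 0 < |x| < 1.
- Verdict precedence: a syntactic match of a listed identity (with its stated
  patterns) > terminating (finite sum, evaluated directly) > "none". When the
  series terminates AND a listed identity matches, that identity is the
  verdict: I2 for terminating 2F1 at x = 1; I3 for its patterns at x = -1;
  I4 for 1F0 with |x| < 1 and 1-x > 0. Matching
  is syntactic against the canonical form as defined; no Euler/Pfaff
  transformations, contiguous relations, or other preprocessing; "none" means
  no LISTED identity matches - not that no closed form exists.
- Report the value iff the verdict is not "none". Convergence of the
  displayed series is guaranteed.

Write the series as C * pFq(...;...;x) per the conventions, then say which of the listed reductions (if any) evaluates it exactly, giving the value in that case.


Prefactor \frac{2}{11}, argument \frac{1}{6}: 2F1 with upper {-7, -\frac{3}{7}} over lower {\frac{4}{7}}. Verdict: terminating at k = 7: the factor (-7)_k kills every later term; summing the 8 survivors is exact. Sum: \frac{21359434181}{67518696960}.

The tell: t_0 = \frac{2}{11} here, and the lower running product (C = 2/11) is a rising factorial.
Consecutive-term ratio: r(k) = \frac{1}{6} * (k-7) (k-\frac{3}{7}) / [(k+\frac{4}{7}) (k+1)] ; factor over Q: parameters, x = \frac{1}{6}, and C = \frac{2}{11}.


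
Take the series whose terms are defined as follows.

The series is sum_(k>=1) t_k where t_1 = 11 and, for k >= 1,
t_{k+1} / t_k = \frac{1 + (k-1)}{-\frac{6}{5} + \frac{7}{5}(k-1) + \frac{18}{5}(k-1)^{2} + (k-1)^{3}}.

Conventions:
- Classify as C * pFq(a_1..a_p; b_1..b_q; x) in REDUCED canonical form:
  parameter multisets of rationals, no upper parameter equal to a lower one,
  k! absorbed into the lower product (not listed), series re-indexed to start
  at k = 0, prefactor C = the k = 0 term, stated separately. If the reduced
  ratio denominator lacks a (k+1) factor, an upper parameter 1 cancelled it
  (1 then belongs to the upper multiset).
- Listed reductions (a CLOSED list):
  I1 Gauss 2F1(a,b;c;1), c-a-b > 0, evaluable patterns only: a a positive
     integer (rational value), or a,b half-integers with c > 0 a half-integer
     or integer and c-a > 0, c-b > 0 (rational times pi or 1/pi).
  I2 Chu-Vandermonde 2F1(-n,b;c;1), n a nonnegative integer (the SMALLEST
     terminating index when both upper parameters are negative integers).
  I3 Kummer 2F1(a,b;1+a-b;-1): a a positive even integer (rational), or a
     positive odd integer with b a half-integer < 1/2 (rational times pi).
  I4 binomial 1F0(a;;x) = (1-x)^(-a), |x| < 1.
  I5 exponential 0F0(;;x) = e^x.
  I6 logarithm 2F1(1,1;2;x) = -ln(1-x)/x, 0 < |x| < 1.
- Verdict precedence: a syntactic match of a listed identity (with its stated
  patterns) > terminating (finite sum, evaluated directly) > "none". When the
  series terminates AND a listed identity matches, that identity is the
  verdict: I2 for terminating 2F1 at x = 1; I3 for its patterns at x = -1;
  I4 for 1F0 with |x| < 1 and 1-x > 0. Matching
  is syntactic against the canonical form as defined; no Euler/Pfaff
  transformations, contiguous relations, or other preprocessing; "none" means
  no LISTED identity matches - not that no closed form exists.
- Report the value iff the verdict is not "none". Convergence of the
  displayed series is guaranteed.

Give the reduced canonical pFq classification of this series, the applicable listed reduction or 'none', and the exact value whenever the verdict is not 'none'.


Prefactor 11, argument 1: 1F2 with upper {1} over lower {-\frac{2}{5}, 3}. Verdict: none. A 1F2 with upper {1} fits none of I1-I6 at x = 1; the sum runs forever.

Key step: with t_0 = 11, factor the ratio over Q (prefactor 11): negated roots = parameters.
Consecutive-term ratio: r(k) = 1 * (k+1) / [(k-\frac{2}{5}) (k+3) (k+1)] - rational in k, leading ratio 1; with t_0 = 11, classification follows.


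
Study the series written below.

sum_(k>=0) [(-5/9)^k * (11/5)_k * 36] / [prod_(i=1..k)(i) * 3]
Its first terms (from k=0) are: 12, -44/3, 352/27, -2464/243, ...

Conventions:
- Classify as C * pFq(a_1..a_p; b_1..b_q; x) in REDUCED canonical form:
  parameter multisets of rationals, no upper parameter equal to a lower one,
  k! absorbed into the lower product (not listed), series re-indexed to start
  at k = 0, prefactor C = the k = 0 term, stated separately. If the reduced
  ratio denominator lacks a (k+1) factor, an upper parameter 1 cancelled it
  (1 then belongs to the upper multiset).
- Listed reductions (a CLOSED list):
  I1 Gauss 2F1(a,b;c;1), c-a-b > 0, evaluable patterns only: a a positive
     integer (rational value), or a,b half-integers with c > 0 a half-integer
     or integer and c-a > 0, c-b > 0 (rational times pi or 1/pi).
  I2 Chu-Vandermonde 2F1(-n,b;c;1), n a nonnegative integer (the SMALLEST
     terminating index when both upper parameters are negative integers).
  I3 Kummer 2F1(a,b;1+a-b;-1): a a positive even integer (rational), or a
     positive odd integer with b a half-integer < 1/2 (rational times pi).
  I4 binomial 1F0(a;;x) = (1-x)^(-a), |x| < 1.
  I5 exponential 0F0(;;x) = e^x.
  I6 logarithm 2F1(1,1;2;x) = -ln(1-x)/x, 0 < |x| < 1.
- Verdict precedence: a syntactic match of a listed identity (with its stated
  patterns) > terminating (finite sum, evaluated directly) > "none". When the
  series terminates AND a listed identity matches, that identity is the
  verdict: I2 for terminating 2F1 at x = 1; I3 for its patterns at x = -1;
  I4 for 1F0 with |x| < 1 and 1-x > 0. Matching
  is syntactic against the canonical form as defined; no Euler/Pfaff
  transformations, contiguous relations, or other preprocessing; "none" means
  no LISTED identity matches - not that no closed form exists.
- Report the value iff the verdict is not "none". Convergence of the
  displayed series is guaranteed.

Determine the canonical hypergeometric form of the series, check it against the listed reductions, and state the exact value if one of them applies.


Classification (C = 12): 1F0 with upper {11/5}, lower {-}, argument x = -5/9. Verdict: the I4 binomial reduction fires (the 1F0 binomial series: exponent -11/5, x = -5/9). Exact value: 12 * (14/9)^(-11/5).

First insight: from the first term 12: the product of the first k integers (prefactor 12) is k!.
Adjacent-term ratio: r(k) = (-5/9) * (k+11/5) / [(k+1)] - rational in k. x = (-5/9); t_0 = 12; negate the roots.


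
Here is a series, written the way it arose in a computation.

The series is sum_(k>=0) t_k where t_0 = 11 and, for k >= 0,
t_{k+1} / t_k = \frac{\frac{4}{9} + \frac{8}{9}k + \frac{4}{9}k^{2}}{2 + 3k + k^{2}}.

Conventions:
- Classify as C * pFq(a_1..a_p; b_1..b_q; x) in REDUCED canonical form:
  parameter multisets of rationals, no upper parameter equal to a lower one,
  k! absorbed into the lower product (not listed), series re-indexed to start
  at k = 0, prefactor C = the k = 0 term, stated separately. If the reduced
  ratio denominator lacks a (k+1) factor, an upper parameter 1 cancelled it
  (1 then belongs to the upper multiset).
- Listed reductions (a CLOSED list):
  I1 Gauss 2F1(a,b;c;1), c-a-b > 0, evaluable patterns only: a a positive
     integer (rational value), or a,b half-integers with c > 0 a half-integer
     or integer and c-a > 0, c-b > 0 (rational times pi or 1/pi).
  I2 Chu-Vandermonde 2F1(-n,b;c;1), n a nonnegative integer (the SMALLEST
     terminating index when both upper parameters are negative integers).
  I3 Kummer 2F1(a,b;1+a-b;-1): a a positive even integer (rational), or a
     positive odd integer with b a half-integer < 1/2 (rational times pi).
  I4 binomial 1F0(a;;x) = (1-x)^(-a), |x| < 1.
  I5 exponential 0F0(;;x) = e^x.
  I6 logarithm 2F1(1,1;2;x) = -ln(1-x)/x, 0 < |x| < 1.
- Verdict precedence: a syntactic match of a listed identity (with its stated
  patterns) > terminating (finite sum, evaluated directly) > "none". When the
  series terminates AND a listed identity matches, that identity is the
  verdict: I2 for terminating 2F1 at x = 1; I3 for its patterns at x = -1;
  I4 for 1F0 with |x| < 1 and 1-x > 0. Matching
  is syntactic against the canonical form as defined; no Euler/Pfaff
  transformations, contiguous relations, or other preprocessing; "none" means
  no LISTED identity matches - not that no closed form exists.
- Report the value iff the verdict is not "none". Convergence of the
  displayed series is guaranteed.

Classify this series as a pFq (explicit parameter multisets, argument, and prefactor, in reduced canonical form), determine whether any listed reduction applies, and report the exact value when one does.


With C = 11: the canonical form is 2F1(1, 1; 2; \frac{4}{9}). Verdict: the logarithmic series (I6) applies (the logarithm: parameters (1,1;2), x = \frac{4}{9}). Its exact value is \left(-\frac{99}{4}\right) \cdot \ln\left(\frac{5}{9}\right).

Key observation: from the first term 11: roots of the ratio polynomials (C = 11, x = 4/9) are the negated parameters.
Term ratio: r(k) = \frac{4}{9} * (k+1) (k+1) / [(k+2) (k+1)] - rational in k. x = \frac{4}{9}; t_0 = 11; negate the roots.


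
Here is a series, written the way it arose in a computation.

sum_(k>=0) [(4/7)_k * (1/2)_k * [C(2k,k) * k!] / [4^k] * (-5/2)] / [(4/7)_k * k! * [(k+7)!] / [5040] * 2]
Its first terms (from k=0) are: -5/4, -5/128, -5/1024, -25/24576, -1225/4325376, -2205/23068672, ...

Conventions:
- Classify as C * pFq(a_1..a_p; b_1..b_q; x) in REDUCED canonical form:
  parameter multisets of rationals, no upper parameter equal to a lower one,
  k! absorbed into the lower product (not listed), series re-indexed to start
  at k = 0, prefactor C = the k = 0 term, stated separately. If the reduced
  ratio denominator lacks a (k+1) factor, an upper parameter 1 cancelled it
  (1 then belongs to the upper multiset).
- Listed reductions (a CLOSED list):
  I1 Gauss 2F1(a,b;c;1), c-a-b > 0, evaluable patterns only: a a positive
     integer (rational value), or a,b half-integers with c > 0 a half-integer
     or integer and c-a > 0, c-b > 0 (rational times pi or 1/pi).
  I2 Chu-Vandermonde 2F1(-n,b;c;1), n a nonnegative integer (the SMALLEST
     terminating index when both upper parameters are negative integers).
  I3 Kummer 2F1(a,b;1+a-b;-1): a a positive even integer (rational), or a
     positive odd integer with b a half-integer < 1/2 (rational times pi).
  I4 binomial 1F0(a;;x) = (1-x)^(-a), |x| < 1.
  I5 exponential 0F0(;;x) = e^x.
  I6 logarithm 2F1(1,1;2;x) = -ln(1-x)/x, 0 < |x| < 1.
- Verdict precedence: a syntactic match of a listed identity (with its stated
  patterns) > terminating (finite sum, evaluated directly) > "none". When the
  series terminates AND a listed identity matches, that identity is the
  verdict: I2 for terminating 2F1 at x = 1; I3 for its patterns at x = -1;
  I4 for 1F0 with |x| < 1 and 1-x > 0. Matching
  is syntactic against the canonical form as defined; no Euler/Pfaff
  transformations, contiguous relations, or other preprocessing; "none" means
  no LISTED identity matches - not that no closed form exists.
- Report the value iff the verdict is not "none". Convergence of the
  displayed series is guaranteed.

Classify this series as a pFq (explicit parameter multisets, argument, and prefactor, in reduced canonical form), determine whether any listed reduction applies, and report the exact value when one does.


At argument 1: a 2F1 with upper {1/2, 1/2}, lower {8}, scaled by C = -5/4. Verdict: Gauss's theorem I1 (half-integer case) fires (x = 1; upper {1/2, 1/2} half-integers, c = 8 in the evaluable pattern). Exact value: (-5242880/1288287) / pi.

Structural cue: with t_0 = -5/4, the parameter 4/7 appears in both the upper and lower lists and cancels.
Step ratio: r(k) = 1 * (k+1/2) (k+1/2) / [(k+8) (k+1)] - rational in k. x = 1; t_0 = -5/4; negate the roots.


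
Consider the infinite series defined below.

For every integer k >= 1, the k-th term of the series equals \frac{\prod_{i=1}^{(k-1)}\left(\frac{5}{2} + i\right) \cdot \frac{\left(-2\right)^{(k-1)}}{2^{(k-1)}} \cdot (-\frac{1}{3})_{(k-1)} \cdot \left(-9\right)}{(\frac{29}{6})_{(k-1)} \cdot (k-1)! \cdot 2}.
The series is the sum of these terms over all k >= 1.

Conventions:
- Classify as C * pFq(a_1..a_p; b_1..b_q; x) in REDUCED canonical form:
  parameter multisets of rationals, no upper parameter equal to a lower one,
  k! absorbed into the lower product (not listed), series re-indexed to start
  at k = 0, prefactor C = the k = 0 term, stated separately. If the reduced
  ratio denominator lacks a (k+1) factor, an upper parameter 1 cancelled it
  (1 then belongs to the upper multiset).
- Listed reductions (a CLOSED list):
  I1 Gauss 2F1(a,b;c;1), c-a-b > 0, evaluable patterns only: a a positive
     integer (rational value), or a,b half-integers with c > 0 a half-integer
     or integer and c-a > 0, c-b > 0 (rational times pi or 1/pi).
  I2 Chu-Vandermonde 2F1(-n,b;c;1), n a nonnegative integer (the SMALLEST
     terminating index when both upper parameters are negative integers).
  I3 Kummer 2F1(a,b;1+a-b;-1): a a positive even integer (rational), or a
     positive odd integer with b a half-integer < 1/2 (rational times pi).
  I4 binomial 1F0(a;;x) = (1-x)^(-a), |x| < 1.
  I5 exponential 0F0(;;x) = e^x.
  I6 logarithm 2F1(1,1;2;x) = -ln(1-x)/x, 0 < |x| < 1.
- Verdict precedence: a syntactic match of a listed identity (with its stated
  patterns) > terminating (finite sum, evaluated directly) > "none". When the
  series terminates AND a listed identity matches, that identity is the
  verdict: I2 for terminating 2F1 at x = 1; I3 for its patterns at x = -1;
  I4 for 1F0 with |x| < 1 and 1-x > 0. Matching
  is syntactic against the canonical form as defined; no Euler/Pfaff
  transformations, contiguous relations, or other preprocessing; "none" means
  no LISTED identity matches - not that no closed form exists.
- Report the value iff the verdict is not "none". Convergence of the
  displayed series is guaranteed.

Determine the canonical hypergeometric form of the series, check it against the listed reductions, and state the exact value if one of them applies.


First insight: with t_0 = -\frac{9}{2}, the constant factors (C = -9/2, x = -1) combine into one prefactor.
Ratio: r(k) = -1 * (k-\frac{1}{3}) (k+\frac{7}{2}) / [(k+\frac{29}{6}) (k+1)] - rational in k, leading ratio -1; with t_0 = -\frac{9}{2}, classification follows.

Classification (C = -\frac{9}{2}): 2F1 with upper {-\frac{1}{3}, \frac{7}{2}}, lower {\frac{29}{6}}, argument x = -1. Verdict: none. A 2F1 with upper {-\frac{1}{3}, \frac{7}{2}} fits none of I1-I6 at x = -1; the sum runs forever.
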